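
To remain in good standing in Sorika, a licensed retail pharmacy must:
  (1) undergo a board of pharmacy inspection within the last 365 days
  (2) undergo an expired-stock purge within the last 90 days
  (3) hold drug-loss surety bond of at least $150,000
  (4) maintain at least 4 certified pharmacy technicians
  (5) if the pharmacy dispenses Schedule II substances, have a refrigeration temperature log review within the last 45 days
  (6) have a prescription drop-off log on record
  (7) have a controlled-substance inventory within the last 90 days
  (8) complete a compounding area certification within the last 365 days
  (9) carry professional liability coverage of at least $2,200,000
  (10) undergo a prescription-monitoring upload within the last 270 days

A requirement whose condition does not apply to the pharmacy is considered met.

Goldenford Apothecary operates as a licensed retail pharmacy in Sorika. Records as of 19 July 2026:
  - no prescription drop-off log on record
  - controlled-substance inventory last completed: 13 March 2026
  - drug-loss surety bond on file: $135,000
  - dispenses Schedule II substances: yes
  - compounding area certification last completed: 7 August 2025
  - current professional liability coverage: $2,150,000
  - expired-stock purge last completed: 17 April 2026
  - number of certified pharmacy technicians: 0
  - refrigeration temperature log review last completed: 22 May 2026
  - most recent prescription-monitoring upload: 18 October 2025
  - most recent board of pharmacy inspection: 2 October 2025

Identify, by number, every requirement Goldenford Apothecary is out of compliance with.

1. board of pharmacy inspection 290 days ago vs limit 365 → met
2. expired-stock purge 93 days ago vs limit 90 → not met
3. drug-loss surety bond $135,000 < $150,000 → not met
4. certified pharmacy technicians 0 < 4 → not met
5. condition 'dispenses Schedule II substances' holds; refrigeration temperature log review 58 days ago vs limit 45 → not met
6. prescription drop-off log absent → not met
7. controlled-substance inventory 128 days ago vs limit 90 → not met
8. compounding area certification 346 days ago vs limit 365 → met
9. professional liability coverage $2,150,000 < $2,200,000 → not met
10. prescription-monitoring upload 274 days ago vs limit 270 → not met
Not met: 2, 3, 4, 5, 6, 7, 9, 10

2, 3, 4, 5, 6, 7, 9, 10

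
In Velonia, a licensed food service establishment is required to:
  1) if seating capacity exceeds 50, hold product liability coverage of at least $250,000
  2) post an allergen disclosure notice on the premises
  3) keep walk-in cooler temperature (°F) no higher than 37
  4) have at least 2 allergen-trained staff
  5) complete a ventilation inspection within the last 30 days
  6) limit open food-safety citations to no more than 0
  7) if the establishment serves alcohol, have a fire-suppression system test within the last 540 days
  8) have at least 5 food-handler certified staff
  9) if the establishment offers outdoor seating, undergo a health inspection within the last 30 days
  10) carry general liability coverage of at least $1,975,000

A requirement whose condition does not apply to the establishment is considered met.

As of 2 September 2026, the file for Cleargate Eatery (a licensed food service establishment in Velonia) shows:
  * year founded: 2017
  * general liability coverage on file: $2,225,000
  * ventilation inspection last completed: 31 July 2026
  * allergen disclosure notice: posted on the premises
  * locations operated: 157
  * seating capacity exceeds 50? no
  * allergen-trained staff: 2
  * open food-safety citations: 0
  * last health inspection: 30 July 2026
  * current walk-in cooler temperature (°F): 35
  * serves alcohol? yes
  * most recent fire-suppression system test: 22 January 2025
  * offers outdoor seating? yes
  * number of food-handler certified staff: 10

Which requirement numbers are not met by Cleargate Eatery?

5, 7, 9

1. condition 'seating capacity exceeds 50' does not hold → requirement n/a → met
2. allergen disclosure notice present → met
3. walk-in cooler temperature (°F) 35 ≤ 37 → met
4. allergen-trained staff 2 ≥ 2 → met
5. ventilation inspection 33 days ago vs limit 30 → not met
6. open food-safety citations 0 ≤ 0 → met
7. condition 'serves alcohol' holds; fire-suppression system test 588 days ago vs limit 540 → not met
8. food-handler certified staff 10 ≥ 5 → met
9. condition 'offers outdoor seating' holds; health inspection 34 days ago vs limit 30 → not met
10. general liability coverage $2,225,000 ≥ $1,975,000 → met
Not met: 5, 7, 9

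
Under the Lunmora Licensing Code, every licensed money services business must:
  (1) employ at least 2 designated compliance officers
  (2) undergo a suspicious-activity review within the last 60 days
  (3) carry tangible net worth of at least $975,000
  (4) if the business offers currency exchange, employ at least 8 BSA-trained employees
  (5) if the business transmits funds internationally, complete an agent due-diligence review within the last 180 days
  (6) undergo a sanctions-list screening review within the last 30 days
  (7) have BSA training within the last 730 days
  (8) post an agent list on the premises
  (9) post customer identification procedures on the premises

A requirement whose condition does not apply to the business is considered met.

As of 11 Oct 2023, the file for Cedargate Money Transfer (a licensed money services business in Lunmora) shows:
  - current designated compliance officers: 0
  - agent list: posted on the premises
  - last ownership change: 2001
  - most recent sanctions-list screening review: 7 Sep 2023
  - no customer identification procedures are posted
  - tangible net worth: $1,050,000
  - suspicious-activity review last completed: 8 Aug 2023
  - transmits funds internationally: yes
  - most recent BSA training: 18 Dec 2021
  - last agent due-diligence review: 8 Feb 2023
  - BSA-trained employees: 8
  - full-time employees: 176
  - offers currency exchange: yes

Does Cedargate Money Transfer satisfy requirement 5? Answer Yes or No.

No

5. condition 'transmits funds internationally' holds; agent due-diligence review 245 days ago vs limit 180 → not met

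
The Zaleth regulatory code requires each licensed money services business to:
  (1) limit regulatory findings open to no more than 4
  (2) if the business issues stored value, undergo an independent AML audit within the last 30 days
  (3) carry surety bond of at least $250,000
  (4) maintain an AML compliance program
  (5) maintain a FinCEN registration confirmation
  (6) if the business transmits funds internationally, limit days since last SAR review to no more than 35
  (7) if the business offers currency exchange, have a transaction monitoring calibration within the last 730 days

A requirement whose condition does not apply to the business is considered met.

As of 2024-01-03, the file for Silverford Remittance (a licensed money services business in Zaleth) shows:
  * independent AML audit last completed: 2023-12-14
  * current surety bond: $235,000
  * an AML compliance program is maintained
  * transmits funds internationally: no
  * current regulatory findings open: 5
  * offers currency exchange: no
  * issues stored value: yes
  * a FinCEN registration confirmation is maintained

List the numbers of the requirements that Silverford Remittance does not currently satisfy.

1, 3

1. regulatory findings open 5 > 4 → not met
2. condition 'issues stored value' holds; independent AML audit 20 days ago vs limit 30 → met
3. surety bond $235,000 < $250,000 → not met
4. AML compliance program present → met
5. FinCEN registration confirmation present → met
6. condition 'transmits funds internationally' does not hold → requirement n/a → met
7. condition 'offers currency exchange' does not hold → requirement n/a → met
Not met: 1, 3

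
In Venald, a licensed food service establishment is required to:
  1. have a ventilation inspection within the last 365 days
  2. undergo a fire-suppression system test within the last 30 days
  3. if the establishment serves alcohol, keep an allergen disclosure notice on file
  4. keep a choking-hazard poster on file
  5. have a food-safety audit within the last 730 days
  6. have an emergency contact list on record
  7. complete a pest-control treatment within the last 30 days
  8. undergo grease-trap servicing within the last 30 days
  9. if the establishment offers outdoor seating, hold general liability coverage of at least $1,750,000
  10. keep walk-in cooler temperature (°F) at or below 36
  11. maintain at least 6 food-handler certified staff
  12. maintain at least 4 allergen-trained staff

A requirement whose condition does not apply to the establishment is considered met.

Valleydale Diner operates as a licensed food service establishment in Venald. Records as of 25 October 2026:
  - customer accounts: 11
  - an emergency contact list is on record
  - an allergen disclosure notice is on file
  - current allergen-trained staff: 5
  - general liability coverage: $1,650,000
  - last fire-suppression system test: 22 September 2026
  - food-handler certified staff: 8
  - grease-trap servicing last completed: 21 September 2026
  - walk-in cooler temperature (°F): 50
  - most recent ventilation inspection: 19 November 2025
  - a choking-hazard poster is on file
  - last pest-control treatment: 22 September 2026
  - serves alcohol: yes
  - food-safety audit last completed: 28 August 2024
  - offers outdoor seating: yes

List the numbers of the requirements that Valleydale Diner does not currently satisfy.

1. ventilation inspection 340 days ago vs limit 365 → met
2. fire-suppression system test 33 days ago vs limit 30 → not met
3. condition 'serves alcohol' holds; allergen disclosure notice present → met
4. choking-hazard poster present → met
5. food-safety audit 788 days ago vs limit 730 → not met
6. emergency contact list present → met
7. pest-control treatment 33 days ago vs limit 30 → not met
8. grease-trap servicing 34 days ago vs limit 30 → not met
9. condition 'offers outdoor seating' holds; general liability coverage $1,650,000 < $1,750,000 → not met
10. walk-in cooler temperature (°F) 50 > 36 → not met
11. food-handler certified staff 8 ≥ 6 → met
12. allergen-trained staff 5 ≥ 4 → met
Not met: 2, 5, 7, 8, 9, 10

2, 5, 7, 8, 9, 10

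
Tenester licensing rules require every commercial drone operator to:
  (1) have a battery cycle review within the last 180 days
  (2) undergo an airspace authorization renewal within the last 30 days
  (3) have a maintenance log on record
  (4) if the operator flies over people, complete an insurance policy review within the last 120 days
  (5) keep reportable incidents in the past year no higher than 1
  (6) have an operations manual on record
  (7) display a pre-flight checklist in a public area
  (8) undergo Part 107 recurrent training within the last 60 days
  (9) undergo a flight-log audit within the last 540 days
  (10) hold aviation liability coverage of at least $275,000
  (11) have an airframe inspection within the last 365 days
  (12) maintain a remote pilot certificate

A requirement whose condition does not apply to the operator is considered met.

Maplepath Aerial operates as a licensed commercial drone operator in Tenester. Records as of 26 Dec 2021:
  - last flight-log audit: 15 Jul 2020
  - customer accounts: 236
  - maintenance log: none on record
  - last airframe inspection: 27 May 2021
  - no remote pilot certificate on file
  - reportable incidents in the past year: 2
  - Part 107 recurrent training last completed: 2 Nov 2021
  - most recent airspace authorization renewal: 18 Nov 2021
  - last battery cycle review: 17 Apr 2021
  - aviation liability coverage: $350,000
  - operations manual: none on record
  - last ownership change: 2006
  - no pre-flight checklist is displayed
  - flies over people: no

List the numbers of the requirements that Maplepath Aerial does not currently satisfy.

1, 2, 3, 5, 6, 7, 12

1. battery cycle review 253 days ago vs limit 180 → not met
2. airspace authorization renewal 38 days ago vs limit 30 → not met
3. maintenance log absent → not met
4. condition 'flies over people' does not hold → requirement n/a → met
5. reportable incidents in the past year 2 > 1 → not met
6. operations manual absent → not met
7. pre-flight checklist absent → not met
8. Part 107 recurrent training 54 days ago vs limit 60 → met
9. flight-log audit 529 days ago vs limit 540 → met
10. aviation liability coverage $350,000 ≥ $275,000 → met
11. airframe inspection 213 days ago vs limit 365 → met
12. remote pilot certificate absent → not met
Not met: 1, 2, 3, 5, 6, 7, 12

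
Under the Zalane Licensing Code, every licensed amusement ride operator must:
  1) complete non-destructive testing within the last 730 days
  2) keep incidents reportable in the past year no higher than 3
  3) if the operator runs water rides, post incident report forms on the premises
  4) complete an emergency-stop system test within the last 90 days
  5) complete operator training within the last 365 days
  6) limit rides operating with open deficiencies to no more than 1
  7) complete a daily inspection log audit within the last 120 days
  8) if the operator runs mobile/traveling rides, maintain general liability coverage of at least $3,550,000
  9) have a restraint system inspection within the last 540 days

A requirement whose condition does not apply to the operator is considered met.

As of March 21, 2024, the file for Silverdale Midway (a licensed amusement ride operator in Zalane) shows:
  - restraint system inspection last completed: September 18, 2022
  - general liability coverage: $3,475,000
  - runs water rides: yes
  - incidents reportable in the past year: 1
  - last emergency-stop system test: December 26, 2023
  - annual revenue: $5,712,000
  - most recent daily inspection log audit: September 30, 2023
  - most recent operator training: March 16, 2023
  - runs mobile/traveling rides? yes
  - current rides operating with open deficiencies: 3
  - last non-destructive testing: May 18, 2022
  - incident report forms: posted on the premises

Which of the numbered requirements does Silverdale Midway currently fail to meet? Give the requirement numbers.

5, 6, 7, 8, 9

1. non-destructive testing 673 days ago vs limit 730 → met
2. incidents reportable in the past year 1 ≤ 3 → met
3. condition 'runs water rides' holds; incident report forms present → met
4. emergency-stop system test 86 days ago vs limit 90 → met
5. operator training 371 days ago vs limit 365 → not met
6. rides operating with open deficiencies 3 > 1 → not met
7. daily inspection log audit 173 days ago vs limit 120 → not met
8. condition 'runs mobile/traveling rides' holds; general liability coverage $3,475,000 < $3,550,000 → not met
9. restraint system inspection 550 days ago vs limit 540 → not met
Not met: 5, 6, 7, 8, 9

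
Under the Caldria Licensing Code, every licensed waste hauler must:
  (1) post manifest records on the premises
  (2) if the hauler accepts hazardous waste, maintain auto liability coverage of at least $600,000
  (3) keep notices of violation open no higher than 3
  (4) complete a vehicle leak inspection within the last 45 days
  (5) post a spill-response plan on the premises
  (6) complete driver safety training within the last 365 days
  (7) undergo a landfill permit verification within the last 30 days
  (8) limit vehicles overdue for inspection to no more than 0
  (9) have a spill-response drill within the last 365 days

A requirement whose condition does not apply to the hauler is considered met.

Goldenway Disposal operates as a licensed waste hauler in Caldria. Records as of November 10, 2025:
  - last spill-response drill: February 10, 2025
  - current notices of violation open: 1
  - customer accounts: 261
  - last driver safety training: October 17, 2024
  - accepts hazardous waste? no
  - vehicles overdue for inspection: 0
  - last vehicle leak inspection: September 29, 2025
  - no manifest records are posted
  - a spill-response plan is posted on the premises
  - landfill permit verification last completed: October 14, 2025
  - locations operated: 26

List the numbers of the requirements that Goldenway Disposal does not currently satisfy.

1, 6

1. manifest records absent → not met
2. condition 'accepts hazardous waste' does not hold → requirement n/a → met
3. notices of violation open 1 ≤ 3 → met
4. vehicle leak inspection 42 days ago vs limit 45 → met
5. spill-response plan present → met
6. driver safety training 389 days ago vs limit 365 → not met
7. landfill permit verification 27 days ago vs limit 30 → met
8. vehicles overdue for inspection 0 ≤ 0 → met
9. spill-response drill 273 days ago vs limit 365 → met
Not met: 1, 6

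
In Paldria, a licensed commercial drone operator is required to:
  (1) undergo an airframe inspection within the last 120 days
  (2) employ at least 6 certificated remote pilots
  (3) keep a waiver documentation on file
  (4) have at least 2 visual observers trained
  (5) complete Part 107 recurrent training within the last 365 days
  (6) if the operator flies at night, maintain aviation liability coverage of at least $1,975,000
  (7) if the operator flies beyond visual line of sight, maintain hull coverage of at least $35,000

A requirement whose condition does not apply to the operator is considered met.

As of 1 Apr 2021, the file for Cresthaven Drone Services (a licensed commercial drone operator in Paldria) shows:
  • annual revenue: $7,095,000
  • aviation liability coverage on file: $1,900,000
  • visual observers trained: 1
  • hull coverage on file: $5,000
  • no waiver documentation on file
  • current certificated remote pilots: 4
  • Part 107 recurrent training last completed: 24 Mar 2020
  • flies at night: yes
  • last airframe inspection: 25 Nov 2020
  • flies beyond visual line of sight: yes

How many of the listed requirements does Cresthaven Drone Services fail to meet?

1. airframe inspection 127 days ago vs limit 120 → not met
2. certificated remote pilots 4 < 6 → not met
3. waiver documentation absent → not met
4. visual observers trained 1 < 2 → not met
5. Part 107 recurrent training 373 days ago vs limit 365 → not met
6. condition 'flies at night' holds; aviation liability coverage $1,900,000 < $1,975,000 → not met
7. condition 'flies beyond visual line of sight' holds; hull coverage $5,000 < $35,000 → not met
Not met: 7 of 7

7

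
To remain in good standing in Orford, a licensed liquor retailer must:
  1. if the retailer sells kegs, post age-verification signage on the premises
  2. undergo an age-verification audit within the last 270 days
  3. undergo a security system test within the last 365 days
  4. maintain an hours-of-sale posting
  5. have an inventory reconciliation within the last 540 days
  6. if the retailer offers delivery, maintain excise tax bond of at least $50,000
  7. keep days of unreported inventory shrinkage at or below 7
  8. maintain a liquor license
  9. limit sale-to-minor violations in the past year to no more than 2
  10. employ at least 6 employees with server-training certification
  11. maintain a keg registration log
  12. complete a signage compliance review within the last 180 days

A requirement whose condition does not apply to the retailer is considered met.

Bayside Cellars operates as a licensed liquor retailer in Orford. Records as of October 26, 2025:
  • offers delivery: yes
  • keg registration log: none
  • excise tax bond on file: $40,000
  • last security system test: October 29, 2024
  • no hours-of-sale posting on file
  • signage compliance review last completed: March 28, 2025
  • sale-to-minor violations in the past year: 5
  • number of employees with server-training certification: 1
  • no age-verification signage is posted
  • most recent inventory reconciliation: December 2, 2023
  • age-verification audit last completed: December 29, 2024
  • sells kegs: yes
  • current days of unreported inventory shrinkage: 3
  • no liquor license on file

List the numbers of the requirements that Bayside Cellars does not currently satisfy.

1, 2, 4, 5, 6, 8, 9, 10, 11, 12

1. condition 'sells kegs' holds; age-verification signage absent → not met
2. age-verification audit 301 days ago vs limit 270 → not met
3. security system test 362 days ago vs limit 365 → met
4. hours-of-sale posting absent → not met
5. inventory reconciliation 694 days ago vs limit 540 → not met
6. condition 'offers delivery' holds; excise tax bond $40,000 < $50,000 → not met
7. days of unreported inventory shrinkage 3 ≤ 7 → met
8. liquor license absent → not met
9. sale-to-minor violations in the past year 5 > 2 → not met
10. employees with server-training certification 1 < 6 → not met
11. keg registration log absent → not met
12. signage compliance review 212 days ago vs limit 180 → not met
Not met: 1, 2, 4, 5, 6, 8, 9, 10, 11, 12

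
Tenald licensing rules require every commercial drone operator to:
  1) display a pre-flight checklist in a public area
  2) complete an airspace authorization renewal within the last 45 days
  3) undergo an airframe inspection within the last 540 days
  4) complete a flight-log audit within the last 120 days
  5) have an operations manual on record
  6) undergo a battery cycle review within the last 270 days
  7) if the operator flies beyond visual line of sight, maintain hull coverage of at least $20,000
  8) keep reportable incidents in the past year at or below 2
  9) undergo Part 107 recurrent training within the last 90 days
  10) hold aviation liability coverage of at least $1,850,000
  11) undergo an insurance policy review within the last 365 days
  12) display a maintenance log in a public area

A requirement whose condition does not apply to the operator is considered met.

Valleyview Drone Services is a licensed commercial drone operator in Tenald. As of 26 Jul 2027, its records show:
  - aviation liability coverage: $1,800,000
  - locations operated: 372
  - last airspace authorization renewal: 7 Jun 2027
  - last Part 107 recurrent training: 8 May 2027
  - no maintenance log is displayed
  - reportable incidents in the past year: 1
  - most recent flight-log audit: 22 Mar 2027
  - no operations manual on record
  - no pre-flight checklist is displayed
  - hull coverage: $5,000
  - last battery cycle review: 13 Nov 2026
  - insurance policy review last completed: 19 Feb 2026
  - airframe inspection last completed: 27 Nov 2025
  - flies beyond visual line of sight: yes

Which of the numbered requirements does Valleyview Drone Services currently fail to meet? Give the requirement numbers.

1. pre-flight checklist absent → not met
2. airspace authorization renewal 49 days ago vs limit 45 → not met
3. airframe inspection 606 days ago vs limit 540 → not met
4. flight-log audit 126 days ago vs limit 120 → not met
5. operations manual absent → not met
6. battery cycle review 255 days ago vs limit 270 → met
7. condition 'flies beyond visual line of sight' holds; hull coverage $5,000 < $20,000 → not met
8. reportable incidents in the past year 1 ≤ 2 → met
9. Part 107 recurrent training 79 days ago vs limit 90 → met
10. aviation liability coverage $1,800,000 < $1,850,000 → not met
11. insurance policy review 522 days ago vs limit 365 → not met
12. maintenance log absent → not met
Not met: 1, 2, 3, 4, 5, 7, 10, 11, 12

1, 2, 3, 4, 5, 7, 10, 11, 12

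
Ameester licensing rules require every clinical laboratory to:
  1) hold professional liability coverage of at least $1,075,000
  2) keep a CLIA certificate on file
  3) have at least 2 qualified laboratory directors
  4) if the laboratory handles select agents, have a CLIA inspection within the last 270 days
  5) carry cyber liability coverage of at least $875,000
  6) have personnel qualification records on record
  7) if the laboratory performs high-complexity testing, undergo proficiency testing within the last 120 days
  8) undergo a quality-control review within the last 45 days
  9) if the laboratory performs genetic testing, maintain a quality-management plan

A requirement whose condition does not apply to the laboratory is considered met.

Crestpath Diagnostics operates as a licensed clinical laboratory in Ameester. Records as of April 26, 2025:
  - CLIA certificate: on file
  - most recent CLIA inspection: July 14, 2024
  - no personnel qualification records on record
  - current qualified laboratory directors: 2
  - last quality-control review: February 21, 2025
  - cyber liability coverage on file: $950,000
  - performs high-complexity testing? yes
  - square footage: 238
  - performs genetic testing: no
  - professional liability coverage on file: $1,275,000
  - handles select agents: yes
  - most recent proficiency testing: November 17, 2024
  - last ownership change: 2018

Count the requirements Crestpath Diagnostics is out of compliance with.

1. professional liability coverage $1,275,000 ≥ $1,075,000 → met
2. CLIA certificate present → met
3. qualified laboratory directors 2 ≥ 2 → met
4. condition 'handles select agents' holds; CLIA inspection 286 days ago vs limit 270 → not met
5. cyber liability coverage $950,000 ≥ $875,000 → met
6. personnel qualification records absent → not met
7. condition 'performs high-complexity testing' holds; proficiency testing 160 days ago vs limit 120 → not met
8. quality-control review 64 days ago vs limit 45 → not met
9. condition 'performs genetic testing' does not hold → requirement n/a → met
Not met: 4 of 9

4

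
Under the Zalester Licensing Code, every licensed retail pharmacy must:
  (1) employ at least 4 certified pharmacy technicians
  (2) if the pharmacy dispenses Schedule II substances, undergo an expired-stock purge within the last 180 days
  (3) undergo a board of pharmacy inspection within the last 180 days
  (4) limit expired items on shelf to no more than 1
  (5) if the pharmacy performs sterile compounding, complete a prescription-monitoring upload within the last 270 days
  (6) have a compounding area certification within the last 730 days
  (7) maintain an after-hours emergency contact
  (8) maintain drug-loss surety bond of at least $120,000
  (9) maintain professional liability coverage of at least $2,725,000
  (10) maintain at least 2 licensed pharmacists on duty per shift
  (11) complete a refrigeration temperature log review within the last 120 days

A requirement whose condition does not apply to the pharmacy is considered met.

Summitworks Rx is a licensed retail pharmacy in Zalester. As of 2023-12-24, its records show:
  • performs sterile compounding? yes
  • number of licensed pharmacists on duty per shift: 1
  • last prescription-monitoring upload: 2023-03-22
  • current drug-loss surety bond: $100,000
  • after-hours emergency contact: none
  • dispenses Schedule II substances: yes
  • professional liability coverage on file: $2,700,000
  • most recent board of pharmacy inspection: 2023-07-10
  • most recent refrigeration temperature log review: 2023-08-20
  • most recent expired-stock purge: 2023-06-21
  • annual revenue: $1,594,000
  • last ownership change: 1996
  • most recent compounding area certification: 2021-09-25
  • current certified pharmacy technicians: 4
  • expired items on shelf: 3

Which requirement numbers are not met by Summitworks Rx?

1. certified pharmacy technicians 4 ≥ 4 → met
2. condition 'dispenses Schedule II substances' holds; expired-stock purge 186 days ago vs limit 180 → not met
3. board of pharmacy inspection 167 days ago vs limit 180 → met
4. expired items on shelf 3 > 1 → not met
5. condition 'performs sterile compounding' holds; prescription-monitoring upload 277 days ago vs limit 270 → not met
6. compounding area certification 820 days ago vs limit 730 → not met
7. after-hours emergency contact absent → not met
8. drug-loss surety bond $100,000 < $120,000 → not met
9. professional liability coverage $2,700,000 < $2,725,000 → not met
10. licensed pharmacists on duty per shift 1 < 2 → not met
11. refrigeration temperature log review 126 days ago vs limit 120 → not met
Not met: 2, 4, 5, 6, 7, 8, 9, 10, 11

2, 4, 5, 6, 7, 8, 9, 10, 11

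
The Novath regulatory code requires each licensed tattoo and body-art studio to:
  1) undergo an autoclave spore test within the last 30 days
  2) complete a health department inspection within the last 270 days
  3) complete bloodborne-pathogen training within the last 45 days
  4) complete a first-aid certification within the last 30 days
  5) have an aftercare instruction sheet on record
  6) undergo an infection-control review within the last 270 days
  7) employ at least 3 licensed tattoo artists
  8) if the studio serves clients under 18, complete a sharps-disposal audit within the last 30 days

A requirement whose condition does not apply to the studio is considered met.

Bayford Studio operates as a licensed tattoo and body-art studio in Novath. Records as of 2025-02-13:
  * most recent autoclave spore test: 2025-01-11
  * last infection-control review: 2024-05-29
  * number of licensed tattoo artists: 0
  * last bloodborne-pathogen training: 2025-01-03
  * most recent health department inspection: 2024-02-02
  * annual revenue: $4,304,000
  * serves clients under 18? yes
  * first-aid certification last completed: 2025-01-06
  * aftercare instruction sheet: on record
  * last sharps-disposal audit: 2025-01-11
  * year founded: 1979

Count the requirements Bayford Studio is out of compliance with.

5

1. autoclave spore test 33 days ago vs limit 30 → not met
2. health department inspection 377 days ago vs limit 270 → not met
3. bloodborne-pathogen training 41 days ago vs limit 45 → met
4. first-aid certification 38 days ago vs limit 30 → not met
5. aftercare instruction sheet present → met
6. infection-control review 260 days ago vs limit 270 → met
7. licensed tattoo artists 0 < 3 → not met
8. condition 'serves clients under 18' holds; sharps-disposal audit 33 days ago vs limit 30 → not met
Not met: 5 of 8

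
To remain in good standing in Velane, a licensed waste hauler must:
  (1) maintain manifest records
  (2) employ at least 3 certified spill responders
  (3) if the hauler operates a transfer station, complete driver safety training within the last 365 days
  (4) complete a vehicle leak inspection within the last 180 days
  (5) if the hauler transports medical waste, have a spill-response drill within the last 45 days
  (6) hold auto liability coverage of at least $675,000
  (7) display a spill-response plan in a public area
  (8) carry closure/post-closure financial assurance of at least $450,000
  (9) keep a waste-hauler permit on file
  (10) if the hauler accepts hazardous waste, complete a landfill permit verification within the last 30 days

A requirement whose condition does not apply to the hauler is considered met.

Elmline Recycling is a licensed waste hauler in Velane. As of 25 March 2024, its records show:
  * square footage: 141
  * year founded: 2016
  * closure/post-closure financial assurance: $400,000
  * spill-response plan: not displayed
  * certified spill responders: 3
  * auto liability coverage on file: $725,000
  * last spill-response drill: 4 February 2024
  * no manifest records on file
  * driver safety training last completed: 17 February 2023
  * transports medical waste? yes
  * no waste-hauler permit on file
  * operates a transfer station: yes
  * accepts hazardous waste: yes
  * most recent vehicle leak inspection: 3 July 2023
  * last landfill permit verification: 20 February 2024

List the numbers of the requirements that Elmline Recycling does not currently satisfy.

1. manifest records absent → not met
2. certified spill responders 3 ≥ 3 → met
3. condition 'operates a transfer station' holds; driver safety training 402 days ago vs limit 365 → not met
4. vehicle leak inspection 266 days ago vs limit 180 → not met
5. condition 'transports medical waste' holds; spill-response drill 50 days ago vs limit 45 → not met
6. auto liability coverage $725,000 ≥ $675,000 → met
7. spill-response plan absent → not met
8. closure/post-closure financial assurance $400,000 < $450,000 → not met
9. waste-hauler permit absent → not met
10. condition 'accepts hazardous waste' holds; landfill permit verification 34 days ago vs limit 30 → not met
Not met: 1, 3, 4, 5, 7, 8, 9, 10

1, 3, 4, 5, 7, 8, 9, 10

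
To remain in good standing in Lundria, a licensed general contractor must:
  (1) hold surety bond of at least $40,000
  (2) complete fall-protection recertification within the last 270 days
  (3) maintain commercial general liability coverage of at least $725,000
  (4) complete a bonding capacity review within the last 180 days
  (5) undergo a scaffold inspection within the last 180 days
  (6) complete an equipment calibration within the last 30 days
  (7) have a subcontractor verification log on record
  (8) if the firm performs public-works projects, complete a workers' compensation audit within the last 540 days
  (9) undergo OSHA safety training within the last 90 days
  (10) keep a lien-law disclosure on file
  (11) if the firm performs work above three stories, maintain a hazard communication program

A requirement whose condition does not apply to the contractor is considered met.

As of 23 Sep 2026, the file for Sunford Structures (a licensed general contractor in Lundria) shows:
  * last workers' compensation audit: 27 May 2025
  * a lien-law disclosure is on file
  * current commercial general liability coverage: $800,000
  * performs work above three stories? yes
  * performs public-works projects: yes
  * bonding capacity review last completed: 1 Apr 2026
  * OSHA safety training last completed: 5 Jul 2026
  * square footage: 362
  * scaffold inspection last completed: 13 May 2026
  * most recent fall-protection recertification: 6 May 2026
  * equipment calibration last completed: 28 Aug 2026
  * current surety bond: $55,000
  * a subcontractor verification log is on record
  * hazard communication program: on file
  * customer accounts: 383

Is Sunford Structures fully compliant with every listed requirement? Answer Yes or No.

1. surety bond $55,000 ≥ $40,000 → met
2. fall-protection recertification 140 days ago vs limit 270 → met
3. commercial general liability coverage $800,000 ≥ $725,000 → met
4. bonding capacity review 175 days ago vs limit 180 → met
5. scaffold inspection 133 days ago vs limit 180 → met
6. equipment calibration 26 days ago vs limit 30 → met
7. subcontractor verification log present → met
8. condition 'performs public-works projects' holds; workers' compensation audit 484 days ago vs limit 540 → met
9. OSHA safety training 80 days ago vs limit 90 → met
10. lien-law disclosure present → met
11. condition 'performs work above three stories' holds; hazard communication program present → met
All met.

Yes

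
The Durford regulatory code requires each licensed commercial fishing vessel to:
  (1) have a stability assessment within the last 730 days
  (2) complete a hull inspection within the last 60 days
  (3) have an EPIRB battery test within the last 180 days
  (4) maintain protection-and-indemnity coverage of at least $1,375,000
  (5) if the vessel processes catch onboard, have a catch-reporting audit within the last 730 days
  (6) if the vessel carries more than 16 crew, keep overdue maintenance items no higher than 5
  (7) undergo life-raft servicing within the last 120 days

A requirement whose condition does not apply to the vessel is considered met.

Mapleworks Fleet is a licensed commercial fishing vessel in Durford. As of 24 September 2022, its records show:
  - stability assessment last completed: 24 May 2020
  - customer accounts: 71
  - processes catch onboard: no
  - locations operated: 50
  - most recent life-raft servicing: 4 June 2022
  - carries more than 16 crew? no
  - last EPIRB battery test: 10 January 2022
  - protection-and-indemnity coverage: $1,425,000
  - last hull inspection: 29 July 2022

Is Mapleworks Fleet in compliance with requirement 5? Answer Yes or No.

5. condition 'processes catch onboard' does not hold → requirement n/a → met

Yes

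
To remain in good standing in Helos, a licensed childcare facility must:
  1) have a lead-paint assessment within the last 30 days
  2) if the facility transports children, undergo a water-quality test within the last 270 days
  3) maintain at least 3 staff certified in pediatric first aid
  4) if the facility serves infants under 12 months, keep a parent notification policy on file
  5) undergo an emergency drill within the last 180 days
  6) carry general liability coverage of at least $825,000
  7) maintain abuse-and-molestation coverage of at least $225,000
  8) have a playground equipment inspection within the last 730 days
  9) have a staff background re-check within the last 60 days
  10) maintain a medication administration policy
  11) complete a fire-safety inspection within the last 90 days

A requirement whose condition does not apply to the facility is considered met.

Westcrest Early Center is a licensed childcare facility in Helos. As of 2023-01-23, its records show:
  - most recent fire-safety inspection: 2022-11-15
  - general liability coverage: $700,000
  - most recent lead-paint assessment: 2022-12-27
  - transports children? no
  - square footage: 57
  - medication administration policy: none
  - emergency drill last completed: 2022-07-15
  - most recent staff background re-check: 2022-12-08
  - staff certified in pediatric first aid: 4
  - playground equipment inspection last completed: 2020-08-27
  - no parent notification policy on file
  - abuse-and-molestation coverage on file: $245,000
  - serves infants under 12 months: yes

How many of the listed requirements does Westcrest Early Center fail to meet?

1. lead-paint assessment 27 days ago vs limit 30 → met
2. condition 'transports children' does not hold → requirement n/a → met
3. staff certified in pediatric first aid 4 ≥ 3 → met
4. condition 'serves infants under 12 months' holds; parent notification policy absent → not met
5. emergency drill 192 days ago vs limit 180 → not met
6. general liability coverage $700,000 < $825,000 → not met
7. abuse-and-molestation coverage $245,000 ≥ $225,000 → met
8. playground equipment inspection 879 days ago vs limit 730 → not met
9. staff background re-check 46 days ago vs limit 60 → met
10. medication administration policy absent → not met
11. fire-safety inspection 69 days ago vs limit 90 → met
Not met: 5 of 11

5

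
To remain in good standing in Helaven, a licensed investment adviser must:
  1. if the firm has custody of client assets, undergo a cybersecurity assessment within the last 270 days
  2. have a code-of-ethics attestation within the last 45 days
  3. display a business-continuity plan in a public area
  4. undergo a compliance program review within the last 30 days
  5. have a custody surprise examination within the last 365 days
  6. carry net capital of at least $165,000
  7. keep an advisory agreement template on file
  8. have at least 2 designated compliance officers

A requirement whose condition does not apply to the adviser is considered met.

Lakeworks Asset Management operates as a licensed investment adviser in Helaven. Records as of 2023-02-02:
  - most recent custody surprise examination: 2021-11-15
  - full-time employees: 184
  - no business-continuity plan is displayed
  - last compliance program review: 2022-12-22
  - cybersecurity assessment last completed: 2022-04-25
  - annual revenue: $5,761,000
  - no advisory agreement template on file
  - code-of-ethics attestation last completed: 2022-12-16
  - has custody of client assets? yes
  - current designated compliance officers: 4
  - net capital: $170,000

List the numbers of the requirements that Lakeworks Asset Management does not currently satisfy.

1. condition 'has custody of client assets' holds; cybersecurity assessment 283 days ago vs limit 270 → not met
2. code-of-ethics attestation 48 days ago vs limit 45 → not met
3. business-continuity plan absent → not met
4. compliance program review 42 days ago vs limit 30 → not met
5. custody surprise examination 444 days ago vs limit 365 → not met
6. net capital $170,000 ≥ $165,000 → met
7. advisory agreement template absent → not met
8. designated compliance officers 4 ≥ 2 → met
Not met: 1, 2, 3, 4, 5, 7

1, 2, 3, 4, 5, 7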